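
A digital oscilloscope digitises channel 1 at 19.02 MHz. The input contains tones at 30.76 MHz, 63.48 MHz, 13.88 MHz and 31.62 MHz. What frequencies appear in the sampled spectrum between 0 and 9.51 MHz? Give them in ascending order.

5.14 MHz, 6.42 MHz, 7.28 MHz

fs/2 = 9.51 MHz.
30.76 MHz mod fs = 11.74 MHz.
11.74 MHz > fs/2 = 9.51 MHz, folds to fs − 11.74 MHz = 7.28 MHz.
63.48 MHz mod fs = 6.42 MHz.
6.42 MHz ≤ fs/2 = 9.51 MHz, appears at 6.42 MHz.
13.88 MHz > fs/2 = 9.51 MHz, folds to fs − 13.88 MHz = 5.14 MHz.
31.62 MHz mod fs = 12.6 MHz.
12.6 MHz > fs/2 = 9.51 MHz, folds to fs − 12.6 MHz = 6.42 MHz.
Distinct values: {5.14 MHz, 6.42 MHz, 7.28 MHz}.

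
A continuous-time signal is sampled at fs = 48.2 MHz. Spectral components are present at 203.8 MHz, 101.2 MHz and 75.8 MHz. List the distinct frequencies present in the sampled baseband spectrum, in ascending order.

4.8 MHz, 11 MHz, 20.6 MHz

fs/2 = 24.1 MHz.
203.8 MHz mod fs = 11 MHz.
11 MHz ≤ fs/2 = 24.1 MHz, appears at 11 MHz.
101.2 MHz mod fs = 4.8 MHz.
4.8 MHz ≤ fs/2 = 24.1 MHz, appears at 4.8 MHz.
75.8 MHz mod fs = 27.6 MHz.
27.6 MHz > fs/2 = 24.1 MHz, folds to fs − 27.6 MHz = 20.6 MHz.
Distinct values: {4.8 MHz, 11 MHz, 20.6 MHz}.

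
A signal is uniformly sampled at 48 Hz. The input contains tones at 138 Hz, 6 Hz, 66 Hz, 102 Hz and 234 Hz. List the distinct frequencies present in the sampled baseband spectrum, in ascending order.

6 Hz, 18 Hz

fs/2 = 24 Hz.
138 Hz mod fs = 42 Hz.
42 Hz > fs/2 = 24 Hz, folds to fs − 42 Hz = 6 Hz.
6 Hz ≤ fs/2 = 24 Hz, passes unchanged.
66 Hz mod fs = 18 Hz.
18 Hz ≤ fs/2 = 24 Hz, appears at 18 Hz.
102 Hz mod fs = 6 Hz.
6 Hz ≤ fs/2 = 24 Hz, appears at 6 Hz.
234 Hz mod fs = 42 Hz.
42 Hz > fs/2 = 24 Hz, folds to fs − 42 Hz = 6 Hz.
Distinct values: {6 Hz, 18 Hz}.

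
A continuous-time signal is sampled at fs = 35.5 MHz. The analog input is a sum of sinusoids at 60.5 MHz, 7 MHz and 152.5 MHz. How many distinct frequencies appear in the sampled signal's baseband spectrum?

2

fs/2 = 17.75 MHz.
60.5 MHz mod fs = 25 MHz.
25 MHz > fs/2 = 17.75 MHz, folds to fs − 25 MHz = 10.5 MHz.
7 MHz ≤ fs/2 = 17.75 MHz, passes unchanged.
152.5 MHz mod fs = 10.5 MHz.
10.5 MHz ≤ fs/2 = 17.75 MHz, appears at 10.5 MHz.
Distinct values: {7 MHz, 10.5 MHz} → 2.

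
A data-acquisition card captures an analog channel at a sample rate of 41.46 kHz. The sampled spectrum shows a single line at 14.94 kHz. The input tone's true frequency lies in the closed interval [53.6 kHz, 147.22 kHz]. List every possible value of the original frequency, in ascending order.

Frequencies that alias to 14.94 kHz are k·fs ± 14.94 kHz for integer k ≥ 0.
k=0: 14.94 kHz.
k=1: 26.52 kHz, 56.4 kHz.
k=2: 67.98 kHz, 97.86 kHz.
k=3: 109.44 kHz, 139.32 kHz.
k=4: 150.9 kHz, 180.78 kHz.
Within [53.6 kHz, 147.22 kHz]: 56.4 kHz, 67.98 kHz, 97.86 kHz, 109.44 kHz, 139.32 kHz.

56.4 kHz, 67.98 kHz, 97.86 kHz, 109.44 kHz, 139.32 kHz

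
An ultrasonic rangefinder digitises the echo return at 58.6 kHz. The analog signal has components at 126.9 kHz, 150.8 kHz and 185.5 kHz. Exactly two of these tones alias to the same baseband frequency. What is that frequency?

9.7 kHz

fs/2 = 29.3 kHz.
126.9 kHz mod fs = 9.7 kHz.
9.7 kHz ≤ fs/2 = 29.3 kHz, appears at 9.7 kHz.
150.8 kHz mod fs = 33.6 kHz.
33.6 kHz > fs/2 = 29.3 kHz, folds to fs − 33.6 kHz = 25 kHz.
185.5 kHz mod fs = 9.7 kHz.
9.7 kHz ≤ fs/2 = 29.3 kHz, appears at 9.7 kHz.
126.9 kHz and 185.5 kHz both map to 9.7 kHz.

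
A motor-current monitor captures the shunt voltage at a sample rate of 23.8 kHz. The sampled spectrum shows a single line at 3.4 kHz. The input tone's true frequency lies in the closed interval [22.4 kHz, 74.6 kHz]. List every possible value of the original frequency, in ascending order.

Frequencies that alias to 3.4 kHz are k·fs ± 3.4 kHz for integer k ≥ 0.
k=0: 3.4 kHz.
k=1: 20.4 kHz, 27.2 kHz.
k=2: 44.2 kHz, 51 kHz.
k=3: 68 kHz, 74.8 kHz.
k=4: 91.8 kHz, 98.6 kHz.
Within [22.4 kHz, 74.6 kHz]: 27.2 kHz, 44.2 kHz, 51 kHz, 68 kHz.

27.2 kHz, 44.2 kHz, 51 kHz, 68 kHz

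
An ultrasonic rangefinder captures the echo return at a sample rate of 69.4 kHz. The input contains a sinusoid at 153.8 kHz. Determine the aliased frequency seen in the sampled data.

15 kHz

153.8 kHz mod fs = 15 kHz.
15 kHz ≤ fs/2 = 34.7 kHz, appears at 15 kHz.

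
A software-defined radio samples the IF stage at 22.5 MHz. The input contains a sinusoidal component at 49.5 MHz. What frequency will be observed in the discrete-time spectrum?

49.5 MHz mod fs = 4.5 MHz.
4.5 MHz ≤ fs/2 = 11.25 MHz, appears at 4.5 MHz.

4.5 MHz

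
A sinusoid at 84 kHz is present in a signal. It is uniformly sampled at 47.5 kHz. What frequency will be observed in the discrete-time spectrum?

84 kHz mod fs = 36.5 kHz.
36.5 kHz > fs/2 = 23.75 kHz, folds to fs − 36.5 kHz = 11 kHz.

11 kHz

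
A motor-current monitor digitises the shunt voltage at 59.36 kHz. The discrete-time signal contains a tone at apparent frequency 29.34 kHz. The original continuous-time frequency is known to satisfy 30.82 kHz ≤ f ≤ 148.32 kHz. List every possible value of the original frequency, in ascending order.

Frequencies that alias to 29.34 kHz are k·fs ± 29.34 kHz for integer k ≥ 0.
k=0: 29.34 kHz.
k=1: 30.02 kHz, 88.7 kHz.
k=2: 89.38 kHz, 148.06 kHz.
k=3: 148.74 kHz, 207.42 kHz.
Within [30.82 kHz, 148.32 kHz]: 88.7 kHz, 89.38 kHz, 148.06 kHz.

88.7 kHz, 89.38 kHz, 148.06 kHz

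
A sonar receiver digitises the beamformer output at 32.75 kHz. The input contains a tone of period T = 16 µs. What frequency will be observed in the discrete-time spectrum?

T = 16 µs → f = 1/T = 62.5 kHz.
62.5 kHz mod fs = 29.75 kHz.
29.75 kHz > fs/2 = 16.375 kHz, folds to fs − 29.75 kHz = 3 kHz.

3 kHz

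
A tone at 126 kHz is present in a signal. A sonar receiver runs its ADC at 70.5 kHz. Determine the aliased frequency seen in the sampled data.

15 kHz

126 kHz mod fs = 55.5 kHz.
55.5 kHz > fs/2 = 35.25 kHz, folds to fs − 55.5 kHz = 15 kHz.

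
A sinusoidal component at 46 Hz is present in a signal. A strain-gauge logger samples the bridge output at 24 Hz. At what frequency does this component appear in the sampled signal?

2 Hz

46 Hz mod fs = 22 Hz.
22 Hz > fs/2 = 12 Hz, folds to fs − 22 Hz = 2 Hz.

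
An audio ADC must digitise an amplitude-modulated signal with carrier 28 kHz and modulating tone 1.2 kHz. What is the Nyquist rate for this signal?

58.4 kHz

AM sidebands sit at fc ± fm = 26.8 kHz and 29.2 kHz.
Highest-frequency component: 29.2 kHz.
Nyquist rate = 2 × 29.2 kHz = 58.4 kHz.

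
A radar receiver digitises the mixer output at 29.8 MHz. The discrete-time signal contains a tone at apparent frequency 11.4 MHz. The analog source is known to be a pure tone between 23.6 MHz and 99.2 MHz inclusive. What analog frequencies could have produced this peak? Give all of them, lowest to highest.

41.2 MHz, 48.2 MHz, 71 MHz, 78 MHz

Frequencies that alias to 11.4 MHz are k·fs ± 11.4 MHz for integer k ≥ 0.
k=0: 11.4 MHz.
k=1: 18.4 MHz, 41.2 MHz.
k=2: 48.2 MHz, 71 MHz.
k=3: 78 MHz, 100.8 MHz.
k=4: 107.8 MHz, 130.6 MHz.
Within [23.6 MHz, 99.2 MHz]: 41.2 MHz, 48.2 MHz, 71 MHz, 78 MHz.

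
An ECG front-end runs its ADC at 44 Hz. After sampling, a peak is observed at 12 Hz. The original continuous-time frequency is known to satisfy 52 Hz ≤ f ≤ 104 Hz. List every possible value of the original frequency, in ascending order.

56 Hz, 76 Hz, 100 Hz

Frequencies that alias to 12 Hz are k·fs ± 12 Hz for integer k ≥ 0.
k=0: 12 Hz.
k=1: 32 Hz, 56 Hz.
k=2: 76 Hz, 100 Hz.
k=3: 120 Hz, 144 Hz.
Within [52 Hz, 104 Hz]: 56 Hz, 76 Hz, 100 Hz.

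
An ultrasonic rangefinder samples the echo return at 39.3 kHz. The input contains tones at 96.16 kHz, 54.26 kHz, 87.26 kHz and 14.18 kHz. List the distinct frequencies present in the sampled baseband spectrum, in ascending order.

8.66 kHz, 14.18 kHz, 14.96 kHz, 17.56 kHz

fs/2 = 19.65 kHz.
96.16 kHz mod fs = 17.56 kHz.
17.56 kHz ≤ fs/2 = 19.65 kHz, appears at 17.56 kHz.
54.26 kHz mod fs = 14.96 kHz.
14.96 kHz ≤ fs/2 = 19.65 kHz, appears at 14.96 kHz.
87.26 kHz mod fs = 8.66 kHz.
8.66 kHz ≤ fs/2 = 19.65 kHz, appears at 8.66 kHz.
14.18 kHz ≤ fs/2 = 19.65 kHz, passes unchanged.
Distinct values: {8.66 kHz, 14.18 kHz, 14.96 kHz, 17.56 kHz}.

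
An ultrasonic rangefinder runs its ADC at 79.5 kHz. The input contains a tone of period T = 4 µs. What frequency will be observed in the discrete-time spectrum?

11.5 kHz

T = 4 µs → f = 1/T = 250 kHz.
250 kHz mod fs = 11.5 kHz.
11.5 kHz ≤ fs/2 = 39.75 kHz, appears at 11.5 kHz.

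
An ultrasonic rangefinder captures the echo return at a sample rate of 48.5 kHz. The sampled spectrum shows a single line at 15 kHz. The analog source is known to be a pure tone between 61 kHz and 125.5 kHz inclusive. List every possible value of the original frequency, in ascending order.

63.5 kHz, 82 kHz, 112 kHz

Frequencies that alias to 15 kHz are k·fs ± 15 kHz for integer k ≥ 0.
k=0: 15 kHz.
k=1: 33.5 kHz, 63.5 kHz.
k=2: 82 kHz, 112 kHz.
k=3: 130.5 kHz, 160.5 kHz.
Within [61 kHz, 125.5 kHz]: 63.5 kHz, 82 kHz, 112 kHz.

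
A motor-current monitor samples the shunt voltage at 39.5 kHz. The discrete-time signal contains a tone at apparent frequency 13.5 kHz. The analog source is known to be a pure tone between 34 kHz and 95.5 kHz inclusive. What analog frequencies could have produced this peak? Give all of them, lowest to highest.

53 kHz, 65.5 kHz, 92.5 kHz

Frequencies that alias to 13.5 kHz are k·fs ± 13.5 kHz for integer k ≥ 0.
k=0: 13.5 kHz.
k=1: 26 kHz, 53 kHz.
k=2: 65.5 kHz, 92.5 kHz.
k=3: 105 kHz, 132 kHz.
Within [34 kHz, 95.5 kHz]: 53 kHz, 65.5 kHz, 92.5 kHz.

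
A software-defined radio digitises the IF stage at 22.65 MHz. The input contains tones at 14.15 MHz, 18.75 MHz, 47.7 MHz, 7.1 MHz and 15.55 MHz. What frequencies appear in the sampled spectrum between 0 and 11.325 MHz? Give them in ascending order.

fs/2 = 11.325 MHz.
14.15 MHz > fs/2 = 11.325 MHz, folds to fs − 14.15 MHz = 8.5 MHz.
18.75 MHz > fs/2 = 11.325 MHz, folds to fs − 18.75 MHz = 3.9 MHz.
47.7 MHz mod fs = 2.4 MHz.
2.4 MHz ≤ fs/2 = 11.325 MHz, appears at 2.4 MHz.
7.1 MHz ≤ fs/2 = 11.325 MHz, passes unchanged.
15.55 MHz > fs/2 = 11.325 MHz, folds to fs − 15.55 MHz = 7.1 MHz.
Distinct values: {2.4 MHz, 3.9 MHz, 7.1 MHz, 8.5 MHz}.

2.4 MHz, 3.9 MHz, 7.1 MHz, 8.5 MHz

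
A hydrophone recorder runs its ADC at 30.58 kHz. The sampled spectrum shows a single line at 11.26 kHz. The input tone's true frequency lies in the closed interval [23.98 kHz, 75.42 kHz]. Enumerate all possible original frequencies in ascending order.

41.84 kHz, 49.9 kHz, 72.42 kHz

Frequencies that alias to 11.26 kHz are k·fs ± 11.26 kHz for integer k ≥ 0.
k=0: 11.26 kHz.
k=1: 19.32 kHz, 41.84 kHz.
k=2: 49.9 kHz, 72.42 kHz.
k=3: 80.48 kHz, 103 kHz.
Within [23.98 kHz, 75.42 kHz]: 41.84 kHz, 49.9 kHz, 72.42 kHz.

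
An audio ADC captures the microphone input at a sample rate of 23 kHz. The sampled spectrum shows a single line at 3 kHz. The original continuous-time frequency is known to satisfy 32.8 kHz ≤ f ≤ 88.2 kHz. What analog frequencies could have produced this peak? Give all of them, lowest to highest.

43 kHz, 49 kHz, 66 kHz, 72 kHz

Frequencies that alias to 3 kHz are k·fs ± 3 kHz for integer k ≥ 0.
k=0: 3 kHz.
k=1: 20 kHz, 26 kHz.
k=2: 43 kHz, 49 kHz.
k=3: 66 kHz, 72 kHz.
k=4: 89 kHz, 95 kHz.
Within [32.8 kHz, 88.2 kHz]: 43 kHz, 49 kHz, 66 kHz, 72 kHz.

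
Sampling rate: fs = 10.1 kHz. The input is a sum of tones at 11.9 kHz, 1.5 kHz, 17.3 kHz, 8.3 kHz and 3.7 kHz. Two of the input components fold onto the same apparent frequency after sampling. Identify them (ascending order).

8.3 kHz, 11.9 kHz

fs/2 = 5.05 kHz.
11.9 kHz mod fs = 1.8 kHz.
1.8 kHz ≤ fs/2 = 5.05 kHz, appears at 1.8 kHz.
1.5 kHz ≤ fs/2 = 5.05 kHz, passes unchanged.
17.3 kHz mod fs = 7.2 kHz.
7.2 kHz > fs/2 = 5.05 kHz, folds to fs − 7.2 kHz = 2.9 kHz.
8.3 kHz > fs/2 = 5.05 kHz, folds to fs − 8.3 kHz = 1.8 kHz.
3.7 kHz ≤ fs/2 = 5.05 kHz, passes unchanged.
8.3 kHz and 11.9 kHz both map to 1.8 kHz.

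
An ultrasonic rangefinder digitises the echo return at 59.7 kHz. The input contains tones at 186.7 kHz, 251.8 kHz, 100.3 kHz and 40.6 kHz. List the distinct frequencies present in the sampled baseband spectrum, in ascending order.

7.6 kHz, 13 kHz, 19.1 kHz

fs/2 = 29.85 kHz.
186.7 kHz mod fs = 7.6 kHz.
7.6 kHz ≤ fs/2 = 29.85 kHz, appears at 7.6 kHz.
251.8 kHz mod fs = 13 kHz.
13 kHz ≤ fs/2 = 29.85 kHz, appears at 13 kHz.
100.3 kHz mod fs = 40.6 kHz.
40.6 kHz > fs/2 = 29.85 kHz, folds to fs − 40.6 kHz = 19.1 kHz.
40.6 kHz > fs/2 = 29.85 kHz, folds to fs − 40.6 kHz = 19.1 kHz.
Distinct values: {7.6 kHz, 13 kHz, 19.1 kHz}.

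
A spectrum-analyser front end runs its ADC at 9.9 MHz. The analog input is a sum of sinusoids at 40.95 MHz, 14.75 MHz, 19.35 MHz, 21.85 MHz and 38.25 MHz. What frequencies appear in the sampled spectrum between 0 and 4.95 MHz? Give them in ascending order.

fs/2 = 4.95 MHz.
40.95 MHz mod fs = 1.35 MHz.
1.35 MHz ≤ fs/2 = 4.95 MHz, appears at 1.35 MHz.
14.75 MHz mod fs = 4.85 MHz.
4.85 MHz ≤ fs/2 = 4.95 MHz, appears at 4.85 MHz.
19.35 MHz mod fs = 9.45 MHz.
9.45 MHz > fs/2 = 4.95 MHz, folds to fs − 9.45 MHz = 0.45 MHz.
21.85 MHz mod fs = 2.05 MHz.
2.05 MHz ≤ fs/2 = 4.95 MHz, appears at 2.05 MHz.
38.25 MHz mod fs = 8.55 MHz.
8.55 MHz > fs/2 = 4.95 MHz, folds to fs − 8.55 MHz = 1.35 MHz.
Distinct values: {0.45 MHz, 1.35 MHz, 2.05 MHz, 4.85 MHz}.

0.45 MHz, 1.35 MHz, 2.05 MHz, 4.85 MHz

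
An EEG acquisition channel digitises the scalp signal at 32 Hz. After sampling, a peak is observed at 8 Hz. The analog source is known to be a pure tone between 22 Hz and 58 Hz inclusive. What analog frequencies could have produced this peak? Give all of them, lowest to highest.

Frequencies that alias to 8 Hz are k·fs ± 8 Hz for integer k ≥ 0.
k=0: 8 Hz.
k=1: 24 Hz, 40 Hz.
k=2: 56 Hz, 72 Hz.
k=3: 88 Hz, 104 Hz.
Within [22 Hz, 58 Hz]: 24 Hz, 40 Hz, 56 Hz.

24 Hz, 40 Hz, 56 Hz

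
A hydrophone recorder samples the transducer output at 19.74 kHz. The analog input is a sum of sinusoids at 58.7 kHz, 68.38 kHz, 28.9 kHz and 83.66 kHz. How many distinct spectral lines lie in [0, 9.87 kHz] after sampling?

fs/2 = 9.87 kHz.
58.7 kHz mod fs = 19.22 kHz.
19.22 kHz > fs/2 = 9.87 kHz, folds to fs − 19.22 kHz = 0.52 kHz.
68.38 kHz mod fs = 9.16 kHz.
9.16 kHz ≤ fs/2 = 9.87 kHz, appears at 9.16 kHz.
28.9 kHz mod fs = 9.16 kHz.
9.16 kHz ≤ fs/2 = 9.87 kHz, appears at 9.16 kHz.
83.66 kHz mod fs = 4.7 kHz.
4.7 kHz ≤ fs/2 = 9.87 kHz, appears at 4.7 kHz.
Distinct values: {0.52 kHz, 4.7 kHz, 9.16 kHz} → 3.

3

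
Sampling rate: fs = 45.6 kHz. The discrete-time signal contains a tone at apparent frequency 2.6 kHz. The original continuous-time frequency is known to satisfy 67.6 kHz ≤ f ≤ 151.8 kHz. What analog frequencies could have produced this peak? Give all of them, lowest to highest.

88.6 kHz, 93.8 kHz, 134.2 kHz, 139.4 kHz

Frequencies that alias to 2.6 kHz are k·fs ± 2.6 kHz for integer k ≥ 0.
k=0: 2.6 kHz.
k=1: 43 kHz, 48.2 kHz.
k=2: 88.6 kHz, 93.8 kHz.
k=3: 134.2 kHz, 139.4 kHz.
k=4: 179.8 kHz, 185 kHz.
Within [67.6 kHz, 151.8 kHz]: 88.6 kHz, 93.8 kHz, 134.2 kHz, 139.4 kHz.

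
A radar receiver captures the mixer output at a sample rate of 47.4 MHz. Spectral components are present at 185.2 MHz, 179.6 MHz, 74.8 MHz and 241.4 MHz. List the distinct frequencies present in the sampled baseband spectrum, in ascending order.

fs/2 = 23.7 MHz.
185.2 MHz mod fs = 43 MHz.
43 MHz > fs/2 = 23.7 MHz, folds to fs − 43 MHz = 4.4 MHz.
179.6 MHz mod fs = 37.4 MHz.
37.4 MHz > fs/2 = 23.7 MHz, folds to fs − 37.4 MHz = 10 MHz.
74.8 MHz mod fs = 27.4 MHz.
27.4 MHz > fs/2 = 23.7 MHz, folds to fs − 27.4 MHz = 20 MHz.
241.4 MHz mod fs = 4.4 MHz.
4.4 MHz ≤ fs/2 = 23.7 MHz, appears at 4.4 MHz.
Distinct values: {4.4 MHz, 10 MHz, 20 MHz}.

4.4 MHz, 10 MHz, 20 MHz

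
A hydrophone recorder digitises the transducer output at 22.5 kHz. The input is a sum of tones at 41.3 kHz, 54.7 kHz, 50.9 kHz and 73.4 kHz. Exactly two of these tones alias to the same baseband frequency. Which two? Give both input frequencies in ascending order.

fs/2 = 11.25 kHz.
41.3 kHz mod fs = 18.8 kHz.
18.8 kHz > fs/2 = 11.25 kHz, folds to fs − 18.8 kHz = 3.7 kHz.
54.7 kHz mod fs = 9.7 kHz.
9.7 kHz ≤ fs/2 = 11.25 kHz, appears at 9.7 kHz.
50.9 kHz mod fs = 5.9 kHz.
5.9 kHz ≤ fs/2 = 11.25 kHz, appears at 5.9 kHz.
73.4 kHz mod fs = 5.9 kHz.
5.9 kHz ≤ fs/2 = 11.25 kHz, appears at 5.9 kHz.
50.9 kHz and 73.4 kHz both map to 5.9 kHz.

50.9 kHz, 73.4 kHz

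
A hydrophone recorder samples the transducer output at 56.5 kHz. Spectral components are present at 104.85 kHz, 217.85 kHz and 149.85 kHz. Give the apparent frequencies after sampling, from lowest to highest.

fs/2 = 28.25 kHz.
104.85 kHz mod fs = 48.35 kHz.
48.35 kHz > fs/2 = 28.25 kHz, folds to fs − 48.35 kHz = 8.15 kHz.
217.85 kHz mod fs = 48.35 kHz.
48.35 kHz > fs/2 = 28.25 kHz, folds to fs − 48.35 kHz = 8.15 kHz.
149.85 kHz mod fs = 36.85 kHz.
36.85 kHz > fs/2 = 28.25 kHz, folds to fs − 36.85 kHz = 19.65 kHz.
Distinct values: {8.15 kHz, 19.65 kHz}.

8.15 kHz, 19.65 kHz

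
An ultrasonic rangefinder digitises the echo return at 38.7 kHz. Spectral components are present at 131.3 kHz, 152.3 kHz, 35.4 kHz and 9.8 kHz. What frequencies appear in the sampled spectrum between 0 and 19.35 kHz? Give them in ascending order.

fs/2 = 19.35 kHz.
131.3 kHz mod fs = 15.2 kHz.
15.2 kHz ≤ fs/2 = 19.35 kHz, appears at 15.2 kHz.
152.3 kHz mod fs = 36.2 kHz.
36.2 kHz > fs/2 = 19.35 kHz, folds to fs − 36.2 kHz = 2.5 kHz.
35.4 kHz > fs/2 = 19.35 kHz, folds to fs − 35.4 kHz = 3.3 kHz.
9.8 kHz ≤ fs/2 = 19.35 kHz, passes unchanged.
Distinct values: {2.5 kHz, 3.3 kHz, 9.8 kHz, 15.2 kHz}.

2.5 kHz, 3.3 kHz, 9.8 kHz, 15.2 kHz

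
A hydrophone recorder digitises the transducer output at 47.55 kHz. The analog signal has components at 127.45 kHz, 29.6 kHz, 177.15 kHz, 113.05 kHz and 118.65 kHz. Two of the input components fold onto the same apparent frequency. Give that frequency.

17.95 kHz

fs/2 = 23.775 kHz.
127.45 kHz mod fs = 32.35 kHz.
32.35 kHz > fs/2 = 23.775 kHz, folds to fs − 32.35 kHz = 15.2 kHz.
29.6 kHz > fs/2 = 23.775 kHz, folds to fs − 29.6 kHz = 17.95 kHz.
177.15 kHz mod fs = 34.5 kHz.
34.5 kHz > fs/2 = 23.775 kHz, folds to fs − 34.5 kHz = 13.05 kHz.
113.05 kHz mod fs = 17.95 kHz.
17.95 kHz ≤ fs/2 = 23.775 kHz, appears at 17.95 kHz.
118.65 kHz mod fs = 23.55 kHz.
23.55 kHz ≤ fs/2 = 23.775 kHz, appears at 23.55 kHz.
29.6 kHz and 113.05 kHz both map to 17.95 kHz.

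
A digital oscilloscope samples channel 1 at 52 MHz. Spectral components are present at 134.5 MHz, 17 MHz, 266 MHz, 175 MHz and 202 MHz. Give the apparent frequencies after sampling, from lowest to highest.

fs/2 = 26 MHz.
134.5 MHz mod fs = 30.5 MHz.
30.5 MHz > fs/2 = 26 MHz, folds to fs − 30.5 MHz = 21.5 MHz.
17 MHz ≤ fs/2 = 26 MHz, passes unchanged.
266 MHz mod fs = 6 MHz.
6 MHz ≤ fs/2 = 26 MHz, appears at 6 MHz.
175 MHz mod fs = 19 MHz.
19 MHz ≤ fs/2 = 26 MHz, appears at 19 MHz.
202 MHz mod fs = 46 MHz.
46 MHz > fs/2 = 26 MHz, folds to fs − 46 MHz = 6 MHz.
Distinct values: {6 MHz, 17 MHz, 19 MHz, 21.5 MHz}.

6 MHz, 17 MHz, 19 MHz, 21.5 MHz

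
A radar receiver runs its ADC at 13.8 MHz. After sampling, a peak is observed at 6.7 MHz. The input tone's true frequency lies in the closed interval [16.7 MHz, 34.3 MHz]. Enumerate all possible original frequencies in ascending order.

20.5 MHz, 20.9 MHz, 34.3 MHz

Frequencies that alias to 6.7 MHz are k·fs ± 6.7 MHz for integer k ≥ 0.
k=0: 6.7 MHz.
k=1: 7.1 MHz, 20.5 MHz.
k=2: 20.9 MHz, 34.3 MHz.
k=3: 34.7 MHz, 48.1 MHz.
Within [16.7 MHz, 34.3 MHz]: 20.5 MHz, 20.9 MHz, 34.3 MHz.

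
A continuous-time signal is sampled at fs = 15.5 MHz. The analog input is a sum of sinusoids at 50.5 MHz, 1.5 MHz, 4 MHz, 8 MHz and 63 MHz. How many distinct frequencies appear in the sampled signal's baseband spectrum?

4

fs/2 = 7.75 MHz.
50.5 MHz mod fs = 4 MHz.
4 MHz ≤ fs/2 = 7.75 MHz, appears at 4 MHz.
1.5 MHz ≤ fs/2 = 7.75 MHz, passes unchanged.
4 MHz ≤ fs/2 = 7.75 MHz, passes unchanged.
8 MHz > fs/2 = 7.75 MHz, folds to fs − 8 MHz = 7.5 MHz.
63 MHz mod fs = 1 MHz.
1 MHz ≤ fs/2 = 7.75 MHz, appears at 1 MHz.
Distinct values: {1 MHz, 1.5 MHz, 4 MHz, 7.5 MHz} → 4.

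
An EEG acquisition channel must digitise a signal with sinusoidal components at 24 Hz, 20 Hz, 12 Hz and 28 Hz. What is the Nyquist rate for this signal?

Highest-frequency component: 28 Hz.
Nyquist rate = 2 × 28 Hz = 56 Hz.

56 Hz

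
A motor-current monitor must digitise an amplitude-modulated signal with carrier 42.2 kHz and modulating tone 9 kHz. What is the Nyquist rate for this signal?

102.4 kHz

AM sidebands sit at fc ± fm = 33.2 kHz and 51.2 kHz.
Highest-frequency component: 51.2 kHz.
Nyquist rate = 2 × 51.2 kHz = 102.4 kHz.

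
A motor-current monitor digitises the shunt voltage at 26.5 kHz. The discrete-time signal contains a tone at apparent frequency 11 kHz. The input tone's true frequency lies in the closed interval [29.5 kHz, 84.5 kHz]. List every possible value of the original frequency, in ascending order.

37.5 kHz, 42 kHz, 64 kHz, 68.5 kHz

Frequencies that alias to 11 kHz are k·fs ± 11 kHz for integer k ≥ 0.
k=0: 11 kHz.
k=1: 15.5 kHz, 37.5 kHz.
k=2: 42 kHz, 64 kHz.
k=3: 68.5 kHz, 90.5 kHz.
k=4: 95 kHz, 117 kHz.
Within [29.5 kHz, 84.5 kHz]: 37.5 kHz, 42 kHz, 64 kHz, 68.5 kHz.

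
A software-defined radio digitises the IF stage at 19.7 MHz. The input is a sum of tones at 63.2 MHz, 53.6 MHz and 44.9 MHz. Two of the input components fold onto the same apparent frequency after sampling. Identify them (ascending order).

fs/2 = 9.85 MHz.
63.2 MHz mod fs = 4.1 MHz.
4.1 MHz ≤ fs/2 = 9.85 MHz, appears at 4.1 MHz.
53.6 MHz mod fs = 14.2 MHz.
14.2 MHz > fs/2 = 9.85 MHz, folds to fs − 14.2 MHz = 5.5 MHz.
44.9 MHz mod fs = 5.5 MHz.
5.5 MHz ≤ fs/2 = 9.85 MHz, appears at 5.5 MHz.
44.9 MHz and 53.6 MHz both map to 5.5 MHz.

44.9 MHz, 53.6 MHz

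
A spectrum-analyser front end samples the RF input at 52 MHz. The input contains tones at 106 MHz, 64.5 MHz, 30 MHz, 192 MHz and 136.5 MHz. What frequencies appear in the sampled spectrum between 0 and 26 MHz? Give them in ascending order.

fs/2 = 26 MHz.
106 MHz mod fs = 2 MHz.
2 MHz ≤ fs/2 = 26 MHz, appears at 2 MHz.
64.5 MHz mod fs = 12.5 MHz.
12.5 MHz ≤ fs/2 = 26 MHz, appears at 12.5 MHz.
30 MHz > fs/2 = 26 MHz, folds to fs − 30 MHz = 22 MHz.
192 MHz mod fs = 36 MHz.
36 MHz > fs/2 = 26 MHz, folds to fs − 36 MHz = 16 MHz.
136.5 MHz mod fs = 32.5 MHz.
32.5 MHz > fs/2 = 26 MHz, folds to fs − 32.5 MHz = 19.5 MHz.
Distinct values: {2 MHz, 12.5 MHz, 16 MHz, 19.5 MHz, 22 MHz}.

2 MHz, 12.5 MHz, 16 MHz, 19.5 MHz, 22 MHz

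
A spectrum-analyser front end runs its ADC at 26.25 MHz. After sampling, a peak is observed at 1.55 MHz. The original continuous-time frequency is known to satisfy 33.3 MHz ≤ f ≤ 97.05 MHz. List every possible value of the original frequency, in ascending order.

Frequencies that alias to 1.55 MHz are k·fs ± 1.55 MHz for integer k ≥ 0.
k=0: 1.55 MHz.
k=1: 24.7 MHz, 27.8 MHz.
k=2: 50.95 MHz, 54.05 MHz.
k=3: 77.2 MHz, 80.3 MHz.
k=4: 103.45 MHz, 106.55 MHz.
Within [33.3 MHz, 97.05 MHz]: 50.95 MHz, 54.05 MHz, 77.2 MHz, 80.3 MHz.

50.95 MHz, 54.05 MHz, 77.2 MHz, 80.3 MHz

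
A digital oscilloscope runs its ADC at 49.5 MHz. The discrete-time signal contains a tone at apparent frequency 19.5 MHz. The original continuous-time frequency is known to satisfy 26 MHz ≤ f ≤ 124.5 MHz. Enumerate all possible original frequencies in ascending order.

30 MHz, 69 MHz, 79.5 MHz, 118.5 MHz

Frequencies that alias to 19.5 MHz are k·fs ± 19.5 MHz for integer k ≥ 0.
k=0: 19.5 MHz.
k=1: 30 MHz, 69 MHz.
k=2: 79.5 MHz, 118.5 MHz.
k=3: 129 MHz, 168 MHz.
Within [26 MHz, 124.5 MHz]: 30 MHz, 69 MHz, 79.5 MHz, 118.5 MHz.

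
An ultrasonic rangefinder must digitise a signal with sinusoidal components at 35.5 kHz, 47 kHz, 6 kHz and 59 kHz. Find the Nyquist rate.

118 kHz

Highest-frequency component: 59 kHz.
Nyquist rate = 2 × 59 kHz = 118 kHz.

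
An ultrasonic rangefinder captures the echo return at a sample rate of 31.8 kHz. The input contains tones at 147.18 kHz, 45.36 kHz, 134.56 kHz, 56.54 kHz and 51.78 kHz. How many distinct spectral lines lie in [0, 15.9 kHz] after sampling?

fs/2 = 15.9 kHz.
147.18 kHz mod fs = 19.98 kHz.
19.98 kHz > fs/2 = 15.9 kHz, folds to fs − 19.98 kHz = 11.82 kHz.
45.36 kHz mod fs = 13.56 kHz.
13.56 kHz ≤ fs/2 = 15.9 kHz, appears at 13.56 kHz.
134.56 kHz mod fs = 7.36 kHz.
7.36 kHz ≤ fs/2 = 15.9 kHz, appears at 7.36 kHz.
56.54 kHz mod fs = 24.74 kHz.
24.74 kHz > fs/2 = 15.9 kHz, folds to fs − 24.74 kHz = 7.06 kHz.
51.78 kHz mod fs = 19.98 kHz.
19.98 kHz > fs/2 = 15.9 kHz, folds to fs − 19.98 kHz = 11.82 kHz.
Distinct values: {7.06 kHz, 7.36 kHz, 11.82 kHz, 13.56 kHz} → 4.

4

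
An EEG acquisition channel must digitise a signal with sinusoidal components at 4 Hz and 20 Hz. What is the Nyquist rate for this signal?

Highest-frequency component: 20 Hz.
Nyquist rate = 2 × 20 Hz = 40 Hz.

40 Hz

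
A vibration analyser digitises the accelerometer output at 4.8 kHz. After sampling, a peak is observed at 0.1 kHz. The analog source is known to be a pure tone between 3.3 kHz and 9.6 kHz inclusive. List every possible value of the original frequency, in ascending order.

4.7 kHz, 4.9 kHz, 9.5 kHz

Frequencies that alias to 0.1 kHz are k·fs ± 0.1 kHz for integer k ≥ 0.
k=0: 0.1 kHz.
k=1: 4.7 kHz, 4.9 kHz.
k=2: 9.5 kHz, 9.7 kHz.
k=3: 14.3 kHz, 14.5 kHz.
Within [3.3 kHz, 9.6 kHz]: 4.7 kHz, 4.9 kHz, 9.5 kHz.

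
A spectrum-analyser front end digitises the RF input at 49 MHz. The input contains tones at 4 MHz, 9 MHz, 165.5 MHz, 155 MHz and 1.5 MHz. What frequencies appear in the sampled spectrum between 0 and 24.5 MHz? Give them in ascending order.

1.5 MHz, 4 MHz, 8 MHz, 9 MHz, 18.5 MHz

fs/2 = 24.5 MHz.
4 MHz ≤ fs/2 = 24.5 MHz, passes unchanged.
9 MHz ≤ fs/2 = 24.5 MHz, passes unchanged.
165.5 MHz mod fs = 18.5 MHz.
18.5 MHz ≤ fs/2 = 24.5 MHz, appears at 18.5 MHz.
155 MHz mod fs = 8 MHz.
8 MHz ≤ fs/2 = 24.5 MHz, appears at 8 MHz.
1.5 MHz ≤ fs/2 = 24.5 MHz, passes unchanged.
Distinct values: {1.5 MHz, 4 MHz, 8 MHz, 9 MHz, 18.5 MHz}.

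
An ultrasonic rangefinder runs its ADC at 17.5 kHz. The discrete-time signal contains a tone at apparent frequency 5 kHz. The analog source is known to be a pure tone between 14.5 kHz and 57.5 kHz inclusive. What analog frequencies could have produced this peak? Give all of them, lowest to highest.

Frequencies that alias to 5 kHz are k·fs ± 5 kHz for integer k ≥ 0.
k=0: 5 kHz.
k=1: 12.5 kHz, 22.5 kHz.
k=2: 30 kHz, 40 kHz.
k=3: 47.5 kHz, 57.5 kHz.
k=4: 65 kHz, 75 kHz.
Within [14.5 kHz, 57.5 kHz]: 22.5 kHz, 30 kHz, 40 kHz, 47.5 kHz, 57.5 kHz.

22.5 kHz, 30 kHz, 40 kHz, 47.5 kHz, 57.5 kHz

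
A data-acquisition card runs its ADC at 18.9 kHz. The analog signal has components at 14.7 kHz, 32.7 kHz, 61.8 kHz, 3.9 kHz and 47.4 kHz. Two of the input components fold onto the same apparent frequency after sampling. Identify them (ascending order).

fs/2 = 9.45 kHz.
14.7 kHz > fs/2 = 9.45 kHz, folds to fs − 14.7 kHz = 4.2 kHz.
32.7 kHz mod fs = 13.8 kHz.
13.8 kHz > fs/2 = 9.45 kHz, folds to fs − 13.8 kHz = 5.1 kHz.
61.8 kHz mod fs = 5.1 kHz.
5.1 kHz ≤ fs/2 = 9.45 kHz, appears at 5.1 kHz.
3.9 kHz ≤ fs/2 = 9.45 kHz, passes unchanged.
47.4 kHz mod fs = 9.6 kHz.
9.6 kHz > fs/2 = 9.45 kHz, folds to fs − 9.6 kHz = 9.3 kHz.
32.7 kHz and 61.8 kHz both map to 5.1 kHz.

32.7 kHz, 61.8 kHz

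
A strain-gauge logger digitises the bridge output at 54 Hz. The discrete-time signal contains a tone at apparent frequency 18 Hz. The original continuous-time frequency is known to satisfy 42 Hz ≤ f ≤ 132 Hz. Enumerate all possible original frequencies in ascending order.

Frequencies that alias to 18 Hz are k·fs ± 18 Hz for integer k ≥ 0.
k=0: 18 Hz.
k=1: 36 Hz, 72 Hz.
k=2: 90 Hz, 126 Hz.
k=3: 144 Hz, 180 Hz.
Within [42 Hz, 132 Hz]: 72 Hz, 90 Hz, 126 Hz.

72 Hz, 90 Hz, 126 Hz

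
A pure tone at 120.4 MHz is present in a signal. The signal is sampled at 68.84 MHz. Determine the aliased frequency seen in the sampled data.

120.4 MHz mod fs = 51.56 MHz.
51.56 MHz > fs/2 = 34.42 MHz, folds to fs − 51.56 MHz = 17.28 MHz.

17.28 MHz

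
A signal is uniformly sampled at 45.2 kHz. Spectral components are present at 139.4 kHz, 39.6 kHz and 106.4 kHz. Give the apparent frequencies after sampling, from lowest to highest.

fs/2 = 22.6 kHz.
139.4 kHz mod fs = 3.8 kHz.
3.8 kHz ≤ fs/2 = 22.6 kHz, appears at 3.8 kHz.
39.6 kHz > fs/2 = 22.6 kHz, folds to fs − 39.6 kHz = 5.6 kHz.
106.4 kHz mod fs = 16 kHz.
16 kHz ≤ fs/2 = 22.6 kHz, appears at 16 kHz.
Distinct values: {3.8 kHz, 5.6 kHz, 16 kHz}.

3.8 kHz, 5.6 kHz, 16 kHz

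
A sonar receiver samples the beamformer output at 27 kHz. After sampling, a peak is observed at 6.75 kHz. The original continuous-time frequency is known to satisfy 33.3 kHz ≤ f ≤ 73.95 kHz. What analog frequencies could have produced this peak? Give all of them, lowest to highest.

Frequencies that alias to 6.75 kHz are k·fs ± 6.75 kHz for integer k ≥ 0.
k=0: 6.75 kHz.
k=1: 20.25 kHz, 33.75 kHz.
k=2: 47.25 kHz, 60.75 kHz.
k=3: 74.25 kHz, 87.75 kHz.
Within [33.3 kHz, 73.95 kHz]: 33.75 kHz, 47.25 kHz, 60.75 kHz.

33.75 kHz, 47.25 kHz, 60.75 kHz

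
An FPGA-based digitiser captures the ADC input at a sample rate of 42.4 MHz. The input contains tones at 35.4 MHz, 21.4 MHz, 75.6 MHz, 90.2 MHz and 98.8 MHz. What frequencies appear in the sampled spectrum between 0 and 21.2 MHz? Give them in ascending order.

fs/2 = 21.2 MHz.
35.4 MHz > fs/2 = 21.2 MHz, folds to fs − 35.4 MHz = 7 MHz.
21.4 MHz > fs/2 = 21.2 MHz, folds to fs − 21.4 MHz = 21 MHz.
75.6 MHz mod fs = 33.2 MHz.
33.2 MHz > fs/2 = 21.2 MHz, folds to fs − 33.2 MHz = 9.2 MHz.
90.2 MHz mod fs = 5.4 MHz.
5.4 MHz ≤ fs/2 = 21.2 MHz, appears at 5.4 MHz.
98.8 MHz mod fs = 14 MHz.
14 MHz ≤ fs/2 = 21.2 MHz, appears at 14 MHz.
Distinct values: {5.4 MHz, 7 MHz, 9.2 MHz, 14 MHz, 21 MHz}.

5.4 MHz, 7 MHz, 9.2 MHz, 14 MHz, 21 MHz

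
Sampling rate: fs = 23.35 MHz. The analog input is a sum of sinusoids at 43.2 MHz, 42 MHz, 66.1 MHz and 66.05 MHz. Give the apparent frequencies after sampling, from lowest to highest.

3.5 MHz, 3.95 MHz, 4 MHz, 4.7 MHz

fs/2 = 11.675 MHz.
43.2 MHz mod fs = 19.85 MHz.
19.85 MHz > fs/2 = 11.675 MHz, folds to fs − 19.85 MHz = 3.5 MHz.
42 MHz mod fs = 18.65 MHz.
18.65 MHz > fs/2 = 11.675 MHz, folds to fs − 18.65 MHz = 4.7 MHz.
66.1 MHz mod fs = 19.4 MHz.
19.4 MHz > fs/2 = 11.675 MHz, folds to fs − 19.4 MHz = 3.95 MHz.
66.05 MHz mod fs = 19.35 MHz.
19.35 MHz > fs/2 = 11.675 MHz, folds to fs − 19.35 MHz = 4 MHz.
Distinct values: {3.5 MHz, 3.95 MHz, 4 MHz, 4.7 MHz}.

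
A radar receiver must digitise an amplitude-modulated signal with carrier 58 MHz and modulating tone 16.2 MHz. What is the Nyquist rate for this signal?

AM sidebands sit at fc ± fm = 41.8 MHz and 74.2 MHz.
Highest-frequency component: 74.2 MHz.
Nyquist rate = 2 × 74.2 MHz = 148.4 MHz.

148.4 MHz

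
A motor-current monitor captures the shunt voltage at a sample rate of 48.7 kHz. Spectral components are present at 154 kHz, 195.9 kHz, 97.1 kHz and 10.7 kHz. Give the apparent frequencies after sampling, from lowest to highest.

0.3 kHz, 1.1 kHz, 7.9 kHz, 10.7 kHz

fs/2 = 24.35 kHz.
154 kHz mod fs = 7.9 kHz.
7.9 kHz ≤ fs/2 = 24.35 kHz, appears at 7.9 kHz.
195.9 kHz mod fs = 1.1 kHz.
1.1 kHz ≤ fs/2 = 24.35 kHz, appears at 1.1 kHz.
97.1 kHz mod fs = 48.4 kHz.
48.4 kHz > fs/2 = 24.35 kHz, folds to fs − 48.4 kHz = 0.3 kHz.
10.7 kHz ≤ fs/2 = 24.35 kHz, passes unchanged.
Distinct values: {0.3 kHz, 1.1 kHz, 7.9 kHz, 10.7 kHz}.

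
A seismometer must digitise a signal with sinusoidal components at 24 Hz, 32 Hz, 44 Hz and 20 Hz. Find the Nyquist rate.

88 Hz

Highest-frequency component: 44 Hz.
Nyquist rate = 2 × 44 Hz = 88 Hz.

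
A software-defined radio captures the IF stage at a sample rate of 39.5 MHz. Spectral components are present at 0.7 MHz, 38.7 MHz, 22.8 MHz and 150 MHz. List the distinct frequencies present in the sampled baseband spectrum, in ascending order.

0.7 MHz, 0.8 MHz, 8 MHz, 16.7 MHz

fs/2 = 19.75 MHz.
0.7 MHz ≤ fs/2 = 19.75 MHz, passes unchanged.
38.7 MHz > fs/2 = 19.75 MHz, folds to fs − 38.7 MHz = 0.8 MHz.
22.8 MHz > fs/2 = 19.75 MHz, folds to fs − 22.8 MHz = 16.7 MHz.
150 MHz mod fs = 31.5 MHz.
31.5 MHz > fs/2 = 19.75 MHz, folds to fs − 31.5 MHz = 8 MHz.
Distinct values: {0.7 MHz, 0.8 MHz, 8 MHz, 16.7 MHz}.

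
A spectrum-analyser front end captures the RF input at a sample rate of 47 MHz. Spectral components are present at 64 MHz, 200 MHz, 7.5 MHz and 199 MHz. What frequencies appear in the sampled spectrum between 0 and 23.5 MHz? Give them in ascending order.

7.5 MHz, 11 MHz, 12 MHz, 17 MHz

fs/2 = 23.5 MHz.
64 MHz mod fs = 17 MHz.
17 MHz ≤ fs/2 = 23.5 MHz, appears at 17 MHz.
200 MHz mod fs = 12 MHz.
12 MHz ≤ fs/2 = 23.5 MHz, appears at 12 MHz.
7.5 MHz ≤ fs/2 = 23.5 MHz, passes unchanged.
199 MHz mod fs = 11 MHz.
11 MHz ≤ fs/2 = 23.5 MHz, appears at 11 MHz.
Distinct values: {7.5 MHz, 11 MHz, 12 MHz, 17 MHz}.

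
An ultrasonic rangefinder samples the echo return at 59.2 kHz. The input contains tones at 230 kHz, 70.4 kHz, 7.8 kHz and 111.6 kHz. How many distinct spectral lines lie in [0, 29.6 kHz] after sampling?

fs/2 = 29.6 kHz.
230 kHz mod fs = 52.4 kHz.
52.4 kHz > fs/2 = 29.6 kHz, folds to fs − 52.4 kHz = 6.8 kHz.
70.4 kHz mod fs = 11.2 kHz.
11.2 kHz ≤ fs/2 = 29.6 kHz, appears at 11.2 kHz.
7.8 kHz ≤ fs/2 = 29.6 kHz, passes unchanged.
111.6 kHz mod fs = 52.4 kHz.
52.4 kHz > fs/2 = 29.6 kHz, folds to fs − 52.4 kHz = 6.8 kHz.
Distinct values: {6.8 kHz, 7.8 kHz, 11.2 kHz} → 3.

3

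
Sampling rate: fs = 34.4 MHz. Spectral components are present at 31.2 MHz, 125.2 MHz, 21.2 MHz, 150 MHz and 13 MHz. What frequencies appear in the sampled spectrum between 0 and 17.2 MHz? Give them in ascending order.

3.2 MHz, 12.4 MHz, 13 MHz, 13.2 MHz

fs/2 = 17.2 MHz.
31.2 MHz > fs/2 = 17.2 MHz, folds to fs − 31.2 MHz = 3.2 MHz.
125.2 MHz mod fs = 22 MHz.
22 MHz > fs/2 = 17.2 MHz, folds to fs − 22 MHz = 12.4 MHz.
21.2 MHz > fs/2 = 17.2 MHz, folds to fs − 21.2 MHz = 13.2 MHz.
150 MHz mod fs = 12.4 MHz.
12.4 MHz ≤ fs/2 = 17.2 MHz, appears at 12.4 MHz.
13 MHz ≤ fs/2 = 17.2 MHz, passes unchanged.
Distinct values: {3.2 MHz, 12.4 MHz, 13 MHz, 13.2 MHz}.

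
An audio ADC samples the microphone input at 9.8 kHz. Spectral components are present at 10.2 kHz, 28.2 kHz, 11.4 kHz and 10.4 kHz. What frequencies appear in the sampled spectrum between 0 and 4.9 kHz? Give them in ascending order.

0.4 kHz, 0.6 kHz, 1.2 kHz, 1.6 kHz

fs/2 = 4.9 kHz.
10.2 kHz mod fs = 0.4 kHz.
0.4 kHz ≤ fs/2 = 4.9 kHz, appears at 0.4 kHz.
28.2 kHz mod fs = 8.6 kHz.
8.6 kHz > fs/2 = 4.9 kHz, folds to fs − 8.6 kHz = 1.2 kHz.
11.4 kHz mod fs = 1.6 kHz.
1.6 kHz ≤ fs/2 = 4.9 kHz, appears at 1.6 kHz.
10.4 kHz mod fs = 0.6 kHz.
0.6 kHz ≤ fs/2 = 4.9 kHz, appears at 0.6 kHz.
Distinct values: {0.4 kHz, 0.6 kHz, 1.2 kHz, 1.6 kHz}.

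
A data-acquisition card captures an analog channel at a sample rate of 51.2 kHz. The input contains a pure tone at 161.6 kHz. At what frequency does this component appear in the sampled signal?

161.6 kHz mod fs = 8 kHz.
8 kHz ≤ fs/2 = 25.6 kHz, appears at 8 kHz.

8 kHz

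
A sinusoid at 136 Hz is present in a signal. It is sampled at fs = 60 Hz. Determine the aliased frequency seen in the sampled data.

136 Hz mod fs = 16 Hz.
16 Hz ≤ fs/2 = 30 Hz, appears at 16 Hz.

16 Hz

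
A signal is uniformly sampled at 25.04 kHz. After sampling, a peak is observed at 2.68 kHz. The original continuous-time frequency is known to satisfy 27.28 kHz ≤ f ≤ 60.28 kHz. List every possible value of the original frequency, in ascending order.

Frequencies that alias to 2.68 kHz are k·fs ± 2.68 kHz for integer k ≥ 0.
k=0: 2.68 kHz.
k=1: 22.36 kHz, 27.72 kHz.
k=2: 47.4 kHz, 52.76 kHz.
k=3: 72.44 kHz, 77.8 kHz.
Within [27.28 kHz, 60.28 kHz]: 27.72 kHz, 47.4 kHz, 52.76 kHz.

27.72 kHz, 47.4 kHz, 52.76 kHz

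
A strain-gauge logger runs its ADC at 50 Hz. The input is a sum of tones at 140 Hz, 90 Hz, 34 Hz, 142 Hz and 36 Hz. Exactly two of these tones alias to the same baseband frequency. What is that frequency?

10 Hz

fs/2 = 25 Hz.
140 Hz mod fs = 40 Hz.
40 Hz > fs/2 = 25 Hz, folds to fs − 40 Hz = 10 Hz.
90 Hz mod fs = 40 Hz.
40 Hz > fs/2 = 25 Hz, folds to fs − 40 Hz = 10 Hz.
34 Hz > fs/2 = 25 Hz, folds to fs − 34 Hz = 16 Hz.
142 Hz mod fs = 42 Hz.
42 Hz > fs/2 = 25 Hz, folds to fs − 42 Hz = 8 Hz.
36 Hz > fs/2 = 25 Hz, folds to fs − 36 Hz = 14 Hz.
90 Hz and 140 Hz both map to 10 Hz.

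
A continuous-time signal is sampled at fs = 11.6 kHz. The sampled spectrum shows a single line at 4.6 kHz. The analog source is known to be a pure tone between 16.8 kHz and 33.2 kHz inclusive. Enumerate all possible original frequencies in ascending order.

Frequencies that alias to 4.6 kHz are k·fs ± 4.6 kHz for integer k ≥ 0.
k=0: 4.6 kHz.
k=1: 7 kHz, 16.2 kHz.
k=2: 18.6 kHz, 27.8 kHz.
k=3: 30.2 kHz, 39.4 kHz.
k=4: 41.8 kHz, 51 kHz.
Within [16.8 kHz, 33.2 kHz]: 18.6 kHz, 27.8 kHz, 30.2 kHz.

18.6 kHz, 27.8 kHz, 30.2 kHz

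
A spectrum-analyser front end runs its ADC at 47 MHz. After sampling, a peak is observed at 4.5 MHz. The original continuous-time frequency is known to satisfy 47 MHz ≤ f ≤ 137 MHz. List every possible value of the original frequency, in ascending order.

Frequencies that alias to 4.5 MHz are k·fs ± 4.5 MHz for integer k ≥ 0.
k=0: 4.5 MHz.
k=1: 42.5 MHz, 51.5 MHz.
k=2: 89.5 MHz, 98.5 MHz.
k=3: 136.5 MHz, 145.5 MHz.
k=4: 183.5 MHz, 192.5 MHz.
Within [47 MHz, 137 MHz]: 51.5 MHz, 89.5 MHz, 98.5 MHz, 136.5 MHz.

51.5 MHz, 89.5 MHz, 98.5 MHz, 136.5 MHz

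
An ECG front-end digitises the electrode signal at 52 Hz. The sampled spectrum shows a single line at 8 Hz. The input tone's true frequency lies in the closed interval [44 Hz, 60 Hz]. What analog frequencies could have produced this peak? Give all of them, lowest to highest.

44 Hz, 60 Hz

Frequencies that alias to 8 Hz are k·fs ± 8 Hz for integer k ≥ 0.
k=0: 8 Hz.
k=1: 44 Hz, 60 Hz.
k=2: 96 Hz, 112 Hz.
Within [44 Hz, 60 Hz]: 44 Hz, 60 Hz.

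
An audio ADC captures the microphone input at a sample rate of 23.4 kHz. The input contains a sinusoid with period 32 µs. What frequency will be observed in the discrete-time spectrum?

7.85 kHz

T = 32 µs → f = 1/T = 31.25 kHz.
31.25 kHz mod fs = 7.85 kHz.
7.85 kHz ≤ fs/2 = 11.7 kHz, appears at 7.85 kHz.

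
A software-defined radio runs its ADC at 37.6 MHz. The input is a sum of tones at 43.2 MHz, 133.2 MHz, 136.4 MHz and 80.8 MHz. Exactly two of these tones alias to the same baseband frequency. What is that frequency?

fs/2 = 18.8 MHz.
43.2 MHz mod fs = 5.6 MHz.
5.6 MHz ≤ fs/2 = 18.8 MHz, appears at 5.6 MHz.
133.2 MHz mod fs = 20.4 MHz.
20.4 MHz > fs/2 = 18.8 MHz, folds to fs − 20.4 MHz = 17.2 MHz.
136.4 MHz mod fs = 23.6 MHz.
23.6 MHz > fs/2 = 18.8 MHz, folds to fs − 23.6 MHz = 14 MHz.
80.8 MHz mod fs = 5.6 MHz.
5.6 MHz ≤ fs/2 = 18.8 MHz, appears at 5.6 MHz.
43.2 MHz and 80.8 MHz both map to 5.6 MHz.

5.6 MHz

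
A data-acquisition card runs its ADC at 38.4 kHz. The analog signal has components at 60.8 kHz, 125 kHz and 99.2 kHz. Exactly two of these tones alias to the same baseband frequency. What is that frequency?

fs/2 = 19.2 kHz.
60.8 kHz mod fs = 22.4 kHz.
22.4 kHz > fs/2 = 19.2 kHz, folds to fs − 22.4 kHz = 16 kHz.
125 kHz mod fs = 9.8 kHz.
9.8 kHz ≤ fs/2 = 19.2 kHz, appears at 9.8 kHz.
99.2 kHz mod fs = 22.4 kHz.
22.4 kHz > fs/2 = 19.2 kHz, folds to fs − 22.4 kHz = 16 kHz.
60.8 kHz and 99.2 kHz both map to 16 kHz.

16 kHz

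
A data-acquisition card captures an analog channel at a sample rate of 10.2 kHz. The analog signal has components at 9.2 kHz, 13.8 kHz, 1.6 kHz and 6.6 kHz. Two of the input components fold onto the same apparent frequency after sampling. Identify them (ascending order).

6.6 kHz, 13.8 kHz

fs/2 = 5.1 kHz.
9.2 kHz > fs/2 = 5.1 kHz, folds to fs − 9.2 kHz = 1 kHz.
13.8 kHz mod fs = 3.6 kHz.
3.6 kHz ≤ fs/2 = 5.1 kHz, appears at 3.6 kHz.
1.6 kHz ≤ fs/2 = 5.1 kHz, passes unchanged.
6.6 kHz > fs/2 = 5.1 kHz, folds to fs − 6.6 kHz = 3.6 kHz.
6.6 kHz and 13.8 kHz both map to 3.6 kHz.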